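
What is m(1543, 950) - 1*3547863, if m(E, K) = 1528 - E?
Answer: -3547878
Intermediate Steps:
m(1543, 950) - 1*3547863 = (1528 - 1*1543) - 1*3547863 = (1528 - 1543) - 3547863 = -15 - 3547863 = -3547878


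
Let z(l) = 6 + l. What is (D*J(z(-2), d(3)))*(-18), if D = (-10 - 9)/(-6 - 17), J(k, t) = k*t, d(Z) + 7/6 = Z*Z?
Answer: -10716/23 ≈ -465.91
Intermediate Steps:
d(Z) = -7/6 + Z² (d(Z) = -7/6 + Z*Z = -7/6 + Z²)
D = 19/23 (D = -19/(-23) = -19*(-1/23) = 19/23 ≈ 0.82609)
(D*J(z(-2), d(3)))*(-18) = (19*((6 - 2)*(-7/6 + 3²))/23)*(-18) = (19*(4*(-7/6 + 9))/23)*(-18) = (19*(4*(47/6))/23)*(-18) = ((19/23)*(94/3))*(-18) = (1786/69)*(-18) = -10716/23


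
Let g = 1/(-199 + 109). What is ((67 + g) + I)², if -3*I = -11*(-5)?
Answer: 19175641/8100 ≈ 2367.4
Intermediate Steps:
I = -55/3 (I = -(-11)*(-5)/3 = -⅓*55 = -55/3 ≈ -18.333)
g = -1/90 (g = 1/(-90) = -1/90 ≈ -0.011111)
((67 + g) + I)² = ((67 - 1/90) - 55/3)² = (6029/90 - 55/3)² = (4379/90)² = 19175641/8100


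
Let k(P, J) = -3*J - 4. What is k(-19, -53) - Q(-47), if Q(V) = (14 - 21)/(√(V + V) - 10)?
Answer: 15000/97 - 7*I*√94/194 ≈ 154.64 - 0.34983*I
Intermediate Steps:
k(P, J) = -4 - 3*J
Q(V) = -7/(-10 + √2*√V) (Q(V) = -7/(√(2*V) - 10) = -7/(√2*√V - 10) = -7/(-10 + √2*√V))
k(-19, -53) - Q(-47) = (-4 - 3*(-53)) - (-7)/(-10 + √2*√(-47)) = (-4 + 159) - (-7)/(-10 + √2*(I*√47)) = 155 - (-7)/(-10 + I*√94) = 155 + 7/(-10 + I*√94)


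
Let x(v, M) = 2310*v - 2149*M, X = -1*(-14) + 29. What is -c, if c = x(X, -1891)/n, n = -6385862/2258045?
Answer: 1342920328715/912266 ≈ 1.4721e+6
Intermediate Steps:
n = -6385862/2258045 (n = -6385862*1/2258045 = -6385862/2258045 ≈ -2.8280)
X = 43 (X = 14 + 29 = 43)
x(v, M) = -2149*M + 2310*v
c = -1342920328715/912266 (c = (-2149*(-1891) + 2310*43)/(-6385862/2258045) = (4063759 + 99330)*(-2258045/6385862) = 4163089*(-2258045/6385862) = -1342920328715/912266 ≈ -1.4721e+6)
-c = -1*(-1342920328715/912266) = 1342920328715/912266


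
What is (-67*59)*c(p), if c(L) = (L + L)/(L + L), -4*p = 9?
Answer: -3953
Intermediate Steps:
p = -9/4 (p = -1/4*9 = -9/4 ≈ -2.2500)
c(L) = 1 (c(L) = (2*L)/((2*L)) = (2*L)*(1/(2*L)) = 1)
(-67*59)*c(p) = -67*59*1 = -3953*1 = -3953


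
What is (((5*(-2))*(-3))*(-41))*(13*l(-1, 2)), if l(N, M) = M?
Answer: -31980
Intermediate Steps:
(((5*(-2))*(-3))*(-41))*(13*l(-1, 2)) = (((5*(-2))*(-3))*(-41))*(13*2) = (-10*(-3)*(-41))*26 = (30*(-41))*26 = -1230*26 = -31980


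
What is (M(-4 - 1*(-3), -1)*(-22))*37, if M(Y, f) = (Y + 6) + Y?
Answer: -3256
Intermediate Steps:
M(Y, f) = 6 + 2*Y (M(Y, f) = (6 + Y) + Y = 6 + 2*Y)
(M(-4 - 1*(-3), -1)*(-22))*37 = ((6 + 2*(-4 - 1*(-3)))*(-22))*37 = ((6 + 2*(-4 + 3))*(-22))*37 = ((6 + 2*(-1))*(-22))*37 = ((6 - 2)*(-22))*37 = (4*(-22))*37 = -88*37 = -3256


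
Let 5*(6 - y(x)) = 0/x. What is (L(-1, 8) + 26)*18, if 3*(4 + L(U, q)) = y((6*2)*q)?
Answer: 432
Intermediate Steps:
y(x) = 6 (y(x) = 6 - 0/x = 6 - 1/5*0 = 6 + 0 = 6)
L(U, q) = -2 (L(U, q) = -4 + (1/3)*6 = -4 + 2 = -2)
(L(-1, 8) + 26)*18 = (-2 + 26)*18 = 24*18 = 432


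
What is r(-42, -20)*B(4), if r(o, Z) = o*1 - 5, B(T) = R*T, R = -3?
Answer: 564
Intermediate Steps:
B(T) = -3*T
r(o, Z) = -5 + o (r(o, Z) = o - 5 = -5 + o)
r(-42, -20)*B(4) = (-5 - 42)*(-3*4) = -47*(-12) = 564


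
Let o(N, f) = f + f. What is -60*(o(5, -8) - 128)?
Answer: 8640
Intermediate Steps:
o(N, f) = 2*f
-60*(o(5, -8) - 128) = -60*(2*(-8) - 128) = -60*(-16 - 128) = -60*(-144) = 8640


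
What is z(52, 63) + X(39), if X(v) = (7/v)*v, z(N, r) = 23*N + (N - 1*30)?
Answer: 1225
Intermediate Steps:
z(N, r) = -30 + 24*N (z(N, r) = 23*N + (N - 30) = 23*N + (-30 + N) = -30 + 24*N)
X(v) = 7
z(52, 63) + X(39) = (-30 + 24*52) + 7 = (-30 + 1248) + 7 = 1218 + 7 = 1225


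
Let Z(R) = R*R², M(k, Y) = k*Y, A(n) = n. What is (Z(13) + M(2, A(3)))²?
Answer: 4853209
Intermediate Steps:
M(k, Y) = Y*k
Z(R) = R³
(Z(13) + M(2, A(3)))² = (13³ + 3*2)² = (2197 + 6)² = 2203² = 4853209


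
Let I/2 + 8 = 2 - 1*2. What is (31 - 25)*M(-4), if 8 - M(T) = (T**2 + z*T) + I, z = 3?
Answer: 120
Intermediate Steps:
I = -16 (I = -16 + 2*(2 - 1*2) = -16 + 2*(2 - 2) = -16 + 2*0 = -16 + 0 = -16)
M(T) = 24 - T**2 - 3*T (M(T) = 8 - ((T**2 + 3*T) - 16) = 8 - (-16 + T**2 + 3*T) = 8 + (16 - T**2 - 3*T) = 24 - T**2 - 3*T)
(31 - 25)*M(-4) = (31 - 25)*(24 - 1*(-4)**2 - 3*(-4)) = 6*(24 - 1*16 + 12) = 6*(24 - 16 + 12) = 6*20 = 120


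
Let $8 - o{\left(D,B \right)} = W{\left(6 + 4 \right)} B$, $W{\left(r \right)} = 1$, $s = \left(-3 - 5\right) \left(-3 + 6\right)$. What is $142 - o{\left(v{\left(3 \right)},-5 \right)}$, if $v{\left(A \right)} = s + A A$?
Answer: $129$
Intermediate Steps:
$s = -24$ ($s = \left(-8\right) 3 = -24$)
$v{\left(A \right)} = -24 + A^{2}$ ($v{\left(A \right)} = -24 + A A = -24 + A^{2}$)
$o{\left(D,B \right)} = 8 - B$ ($o{\left(D,B \right)} = 8 - 1 B = 8 - B$)
$142 - o{\left(v{\left(3 \right)},-5 \right)} = 142 - \left(8 - -5\right) = 142 - \left(8 + 5\right) = 142 - 13 = 129$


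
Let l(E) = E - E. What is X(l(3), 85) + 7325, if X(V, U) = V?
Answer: 7325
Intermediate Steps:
l(E) = 0
X(l(3), 85) + 7325 = 0 + 7325 = 7325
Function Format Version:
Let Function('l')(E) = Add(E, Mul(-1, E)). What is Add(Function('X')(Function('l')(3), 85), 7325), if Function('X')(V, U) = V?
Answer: 7325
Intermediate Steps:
Function('l')(E) = 0
Add(Function('X')(Function('l')(3), 85), 7325) = Add(0, 7325) = 7325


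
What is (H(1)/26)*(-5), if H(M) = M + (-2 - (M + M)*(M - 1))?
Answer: 5/26 ≈ 0.19231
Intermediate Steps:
H(M) = -2 + M - 2*M*(-1 + M) (H(M) = M + (-2 - 2*M*(-1 + M)) = -2 + M - 2*M*(-1 + M))
(H(1)/26)*(-5) = ((-2 - 2*1² + 3*1)/26)*(-5) = ((-2 - 2*1 + 3)*(1/26))*(-5) = ((-2 - 2 + 3)*(1/26))*(-5) = -1*1/26*(-5) = -1/26*(-5) = 5/26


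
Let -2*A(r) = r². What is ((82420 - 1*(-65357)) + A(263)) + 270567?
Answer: 767519/2 ≈ 3.8376e+5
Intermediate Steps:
A(r) = -r²/2
((82420 - 1*(-65357)) + A(263)) + 270567 = ((82420 - 1*(-65357)) - ½*263²) + 270567 = ((82420 + 65357) - ½*69169) + 270567 = (147777 - 69169/2) + 270567 = 226385/2 + 270567 = 767519/2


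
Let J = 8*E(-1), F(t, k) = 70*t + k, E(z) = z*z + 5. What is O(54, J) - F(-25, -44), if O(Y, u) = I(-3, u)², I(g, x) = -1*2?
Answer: 1798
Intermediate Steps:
E(z) = 5 + z² (E(z) = z² + 5 = 5 + z²)
I(g, x) = -2
F(t, k) = k + 70*t
J = 48 (J = 8*(5 + (-1)²) = 8*(5 + 1) = 8*6 = 48)
O(Y, u) = 4 (O(Y, u) = (-2)² = 4)
O(54, J) - F(-25, -44) = 4 - (-44 + 70*(-25)) = 4 - (-44 - 1750) = 4 - 1*(-1794) = 4 + 1794 = 1798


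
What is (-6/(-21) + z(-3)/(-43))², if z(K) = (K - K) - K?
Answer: 4225/90601 ≈ 0.046633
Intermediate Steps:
z(K) = -K (z(K) = 0 - K = -K)
(-6/(-21) + z(-3)/(-43))² = (-6/(-21) - 1*(-3)/(-43))² = (-6*(-1/21) + 3*(-1/43))² = (2/7 - 3/43)² = (65/301)² = 4225/90601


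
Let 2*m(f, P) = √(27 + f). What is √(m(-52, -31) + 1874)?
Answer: √(7496 + 10*I)/2 ≈ 43.29 + 0.028875*I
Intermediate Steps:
m(f, P) = √(27 + f)/2
√(m(-52, -31) + 1874) = √(√(27 - 52)/2 + 1874) = √(√(-25)/2 + 1874) = √((5*I)/2 + 1874) = √(5*I/2 + 1874) = √(1874 + 5*I/2)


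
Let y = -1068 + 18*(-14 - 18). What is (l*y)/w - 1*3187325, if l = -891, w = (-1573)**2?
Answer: -716953565011/224939 ≈ -3.1873e+6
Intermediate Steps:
w = 2474329
y = -1644 (y = -1068 + 18*(-32) = -1068 - 576 = -1644)
(l*y)/w - 1*3187325 = -891*(-1644)/2474329 - 1*3187325 = 1464804*(1/2474329) - 3187325 = 133164/224939 - 3187325 = -716953565011/224939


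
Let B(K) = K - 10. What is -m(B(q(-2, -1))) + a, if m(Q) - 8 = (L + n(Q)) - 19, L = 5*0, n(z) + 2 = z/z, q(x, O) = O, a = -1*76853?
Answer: -76841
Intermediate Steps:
a = -76853
B(K) = -10 + K
n(z) = -1 (n(z) = -2 + z/z = -2 + 1 = -1)
L = 0
m(Q) = -12 (m(Q) = 8 + ((0 - 1) - 19) = 8 + (-1 - 19) = 8 - 20 = -12)
-m(B(q(-2, -1))) + a = -1*(-12) - 76853 = 12 - 76853 = -76841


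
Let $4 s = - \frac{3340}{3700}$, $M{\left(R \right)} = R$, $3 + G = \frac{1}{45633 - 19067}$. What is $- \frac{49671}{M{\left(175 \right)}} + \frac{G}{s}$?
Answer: $- \frac{2838455713}{10491775} \approx -270.54$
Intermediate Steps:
$G = - \frac{79697}{26566}$ ($G = -3 + \frac{1}{45633 - 19067} = -3 + \frac{1}{26566} = - \frac{79697}{26566} \approx -3.0$)
$s = - \frac{167}{740}$ ($s = \frac{\left(-3340\right) \frac{1}{3700}}{4} = \frac{1}{4} \left(- \frac{167}{185}\right) = - \frac{167}{740} \approx -0.22568$)
$- \frac{49671}{M{\left(175 \right)}} + \frac{G}{s} = - \frac{49671}{175} - \frac{79697}{26566 \left(- \frac{167}{740}\right)} = \left(-49671\right) \frac{1}{175} - - \frac{796970}{59953} = - \frac{49671}{175} + \frac{796970}{59953} = - \frac{2838455713}{10491775}$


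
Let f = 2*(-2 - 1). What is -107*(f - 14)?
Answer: 2140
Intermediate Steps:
f = -6 (f = 2*(-3) = -6)
-107*(f - 14) = -107*(-6 - 14) = -107*(-20) = 2140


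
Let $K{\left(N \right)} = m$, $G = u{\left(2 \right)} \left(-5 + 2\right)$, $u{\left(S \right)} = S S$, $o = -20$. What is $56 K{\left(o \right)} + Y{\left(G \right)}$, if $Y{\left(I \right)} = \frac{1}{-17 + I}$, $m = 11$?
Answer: $\frac{17863}{29} \approx 615.97$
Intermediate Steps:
$u{\left(S \right)} = S^{2}$
$G = -12$ ($G = 2^{2} \left(-5 + 2\right) = 4 \left(-3\right) = -12$)
$K{\left(N \right)} = 11$
$56 K{\left(o \right)} + Y{\left(G \right)} = 56 \cdot 11 + \frac{1}{-17 - 12} = 616 + \frac{1}{-29} = 616 - \frac{1}{29} = \frac{17863}{29}$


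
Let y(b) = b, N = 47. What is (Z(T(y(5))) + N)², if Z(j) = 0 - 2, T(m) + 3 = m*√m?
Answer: 2025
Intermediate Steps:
T(m) = -3 + m^(3/2) (T(m) = -3 + m*√m = -3 + m^(3/2))
Z(j) = -2
(Z(T(y(5))) + N)² = (-2 + 47)² = 45² = 2025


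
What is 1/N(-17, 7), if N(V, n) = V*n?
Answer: -1/119 ≈ -0.0084034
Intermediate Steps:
1/N(-17, 7) = 1/(-17*7) = 1/(-119) = -1/119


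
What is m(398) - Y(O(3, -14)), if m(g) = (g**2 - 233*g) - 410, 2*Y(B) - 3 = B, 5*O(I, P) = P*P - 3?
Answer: 326196/5 ≈ 65239.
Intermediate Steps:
O(I, P) = -3/5 + P**2/5 (O(I, P) = (P*P - 3)/5 = (P**2 - 3)/5 = (-3 + P**2)/5 = -3/5 + P**2/5)
Y(B) = 3/2 + B/2
m(g) = -410 + g**2 - 233*g
m(398) - Y(O(3, -14)) = (-410 + 398**2 - 233*398) - (3/2 + (-3/5 + (1/5)*(-14)**2)/2) = (-410 + 158404 - 92734) - (3/2 + (-3/5 + (1/5)*196)/2) = 65260 - (3/2 + (-3/5 + 196/5)/2) = 65260 - (3/2 + (1/2)*(193/5)) = 65260 - (3/2 + 193/10) = 65260 - 1*104/5 = 65260 - 104/5 = 326196/5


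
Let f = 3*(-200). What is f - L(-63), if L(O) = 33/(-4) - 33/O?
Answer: -49751/84 ≈ -592.27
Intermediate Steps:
L(O) = -33/4 - 33/O (L(O) = 33*(-¼) - 33/O = -33/4 - 33/O)
f = -600
f - L(-63) = -600 - (-33/4 - 33/(-63)) = -600 - (-33/4 - 33*(-1/63)) = -600 - (-33/4 + 11/21) = -600 - 1*(-649/84) = -600 + 649/84 = -49751/84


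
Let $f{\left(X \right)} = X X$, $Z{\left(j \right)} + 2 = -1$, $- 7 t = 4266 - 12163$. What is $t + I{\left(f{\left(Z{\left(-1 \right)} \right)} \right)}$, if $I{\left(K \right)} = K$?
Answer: $\frac{7960}{7} \approx 1137.1$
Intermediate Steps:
$t = \frac{7897}{7}$ ($t = - \frac{4266 - 12163}{7} = \left(- \frac{1}{7}\right) \left(-7897\right) = \frac{7897}{7} \approx 1128.1$)
$Z{\left(j \right)} = -3$ ($Z{\left(j \right)} = -2 - 1 = -3$)
$f{\left(X \right)} = X^{2}$
$t + I{\left(f{\left(Z{\left(-1 \right)} \right)} \right)} = \frac{7897}{7} + \left(-3\right)^{2} = \frac{7897}{7} + 9 = \frac{7960}{7}$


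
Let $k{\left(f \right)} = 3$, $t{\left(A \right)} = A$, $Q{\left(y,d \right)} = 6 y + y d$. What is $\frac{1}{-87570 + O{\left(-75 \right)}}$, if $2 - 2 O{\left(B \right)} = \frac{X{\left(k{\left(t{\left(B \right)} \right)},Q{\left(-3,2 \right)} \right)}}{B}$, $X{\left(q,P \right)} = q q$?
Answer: $- \frac{50}{4378447} \approx -1.142 \cdot 10^{-5}$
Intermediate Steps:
$Q{\left(y,d \right)} = 6 y + d y$
$X{\left(q,P \right)} = q^{2}$
$O{\left(B \right)} = 1 - \frac{9}{2 B}$ ($O{\left(B \right)} = 1 - \frac{3^{2} \frac{1}{B}}{2} = 1 - \frac{9 \frac{1}{B}}{2} = 1 - \frac{9}{2 B}$)
$\frac{1}{-87570 + O{\left(-75 \right)}} = \frac{1}{-87570 + \frac{- \frac{9}{2} - 75}{-75}} = \frac{1}{-87570 - - \frac{53}{50}} = \frac{1}{-87570 + \frac{53}{50}} = \frac{1}{- \frac{4378447}{50}} = - \frac{50}{4378447}$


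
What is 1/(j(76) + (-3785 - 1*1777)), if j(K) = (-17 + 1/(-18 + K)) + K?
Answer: -58/319173 ≈ -0.00018172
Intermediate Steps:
j(K) = -17 + K + 1/(-18 + K)
1/(j(76) + (-3785 - 1*1777)) = 1/((307 + 76² - 35*76)/(-18 + 76) + (-3785 - 1*1777)) = 1/((307 + 5776 - 2660)/58 + (-3785 - 1777)) = 1/((1/58)*3423 - 5562) = 1/(3423/58 - 5562) = 1/(-319173/58) = -58/319173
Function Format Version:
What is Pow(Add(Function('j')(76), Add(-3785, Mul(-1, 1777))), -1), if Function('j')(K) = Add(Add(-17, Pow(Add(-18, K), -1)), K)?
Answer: Rational(-58, 319173) ≈ -0.00018172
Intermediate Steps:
Function('j')(K) = Add(-17, K, Pow(Add(-18, K), -1))
Pow(Add(Function('j')(76), Add(-3785, Mul(-1, 1777))), -1) = Pow(Add(Mul(Pow(Add(-18, 76), -1), Add(307, Pow(76, 2), Mul(-35, 76))), Add(-3785, Mul(-1, 1777))), -1) = Pow(Add(Mul(Pow(58, -1), Add(307, 5776, -2660)), Add(-3785, -1777)), -1) = Pow(Add(Mul(Rational(1, 58), 3423), -5562), -1) = Pow(Add(Rational(3423, 58), -5562), -1) = Pow(Rational(-319173, 58), -1) = Rational(-58, 319173)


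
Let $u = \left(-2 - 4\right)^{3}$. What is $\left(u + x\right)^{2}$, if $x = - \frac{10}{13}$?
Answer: $\frac{7941124}{169} \approx 46989.0$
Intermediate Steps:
$x = - \frac{10}{13}$ ($x = \left(-10\right) \frac{1}{13} = - \frac{10}{13} \approx -0.76923$)
$u = -216$ ($u = \left(-2 - 4\right)^{3} = \left(-6\right)^{3} = -216$)
$\left(u + x\right)^{2} = \left(-216 - \frac{10}{13}\right)^{2} = \left(- \frac{2818}{13}\right)^{2} = \frac{7941124}{169}$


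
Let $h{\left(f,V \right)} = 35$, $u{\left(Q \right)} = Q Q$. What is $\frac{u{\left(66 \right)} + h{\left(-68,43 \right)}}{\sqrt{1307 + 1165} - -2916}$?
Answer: $\frac{1067013}{708382} - \frac{4391 \sqrt{618}}{4250292} \approx 1.4806$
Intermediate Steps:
$u{\left(Q \right)} = Q^{2}$
$\frac{u{\left(66 \right)} + h{\left(-68,43 \right)}}{\sqrt{1307 + 1165} - -2916} = \frac{66^{2} + 35}{\sqrt{1307 + 1165} - -2916} = \frac{4356 + 35}{\sqrt{2472} + 2916} = \frac{4391}{2 \sqrt{618} + 2916} = \frac{4391}{2916 + 2 \sqrt{618}}$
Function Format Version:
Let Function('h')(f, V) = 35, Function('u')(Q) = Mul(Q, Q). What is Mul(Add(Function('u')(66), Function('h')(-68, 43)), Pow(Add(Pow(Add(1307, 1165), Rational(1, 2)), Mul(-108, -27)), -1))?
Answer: Add(Rational(1067013, 708382), Mul(Rational(-4391, 4250292), Pow(618, Rational(1, 2)))) ≈ 1.4806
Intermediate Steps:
Function('u')(Q) = Pow(Q, 2)
Mul(Add(Function('u')(66), Function('h')(-68, 43)), Pow(Add(Pow(Add(1307, 1165), Rational(1, 2)), Mul(-108, -27)), -1)) = Mul(Add(Pow(66, 2), 35), Pow(Add(Pow(Add(1307, 1165), Rational(1, 2)), Mul(-108, -27)), -1)) = Mul(Add(4356, 35), Pow(Add(Pow(2472, Rational(1, 2)), 2916), -1)) = Mul(4391, Pow(Add(Mul(2, Pow(618, Rational(1, 2))), 2916), -1)) = Mul(4391, Pow(Add(2916, Mul(2, Pow(618, Rational(1, 2)))), -1))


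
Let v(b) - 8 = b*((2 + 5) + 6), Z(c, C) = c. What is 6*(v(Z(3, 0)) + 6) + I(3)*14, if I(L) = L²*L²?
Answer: 1452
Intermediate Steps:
I(L) = L⁴
v(b) = 8 + 13*b (v(b) = 8 + b*((2 + 5) + 6) = 8 + b*(7 + 6) = 8 + b*13 = 8 + 13*b)
6*(v(Z(3, 0)) + 6) + I(3)*14 = 6*((8 + 13*3) + 6) + 3⁴*14 = 6*((8 + 39) + 6) + 81*14 = 6*(47 + 6) + 1134 = 6*53 + 1134 = 318 + 1134 = 1452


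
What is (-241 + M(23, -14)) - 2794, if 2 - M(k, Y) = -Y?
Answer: -3047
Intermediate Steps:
M(k, Y) = 2 + Y (M(k, Y) = 2 - (-1)*Y = 2 + Y)
(-241 + M(23, -14)) - 2794 = (-241 + (2 - 14)) - 2794 = (-241 - 12) - 2794 = -253 - 2794 = -3047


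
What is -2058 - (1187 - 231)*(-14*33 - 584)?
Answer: 997918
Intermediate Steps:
-2058 - (1187 - 231)*(-14*33 - 584) = -2058 - 956*(-462 - 584) = -2058 - 956*(-1046) = -2058 - 1*(-999976) = -2058 + 999976 = 997918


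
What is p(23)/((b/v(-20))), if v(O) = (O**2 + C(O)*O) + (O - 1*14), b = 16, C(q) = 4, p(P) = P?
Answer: 3289/8 ≈ 411.13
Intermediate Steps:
v(O) = -14 + O**2 + 5*O (v(O) = (O**2 + 4*O) + (O - 1*14) = (O**2 + 4*O) + (O - 14) = (O**2 + 4*O) + (-14 + O) = -14 + O**2 + 5*O)
p(23)/((b/v(-20))) = 23/((16/(-14 + (-20)**2 + 5*(-20)))) = 23/((16/(-14 + 400 - 100))) = 23/((16/286)) = 23/((16*(1/286))) = 23/(8/143) = 23*(143/8) = 3289/8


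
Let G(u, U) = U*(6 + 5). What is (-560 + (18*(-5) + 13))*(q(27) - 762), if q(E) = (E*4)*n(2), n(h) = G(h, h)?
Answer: -1028118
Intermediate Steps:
G(u, U) = 11*U (G(u, U) = U*11 = 11*U)
n(h) = 11*h
q(E) = 88*E (q(E) = (E*4)*(11*2) = (4*E)*22 = 88*E)
(-560 + (18*(-5) + 13))*(q(27) - 762) = (-560 + (18*(-5) + 13))*(88*27 - 762) = (-560 + (-90 + 13))*(2376 - 762) = (-560 - 77)*1614 = -637*1614 = -1028118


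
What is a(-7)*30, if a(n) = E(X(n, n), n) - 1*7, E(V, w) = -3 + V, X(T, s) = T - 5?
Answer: -660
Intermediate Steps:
X(T, s) = -5 + T
a(n) = -15 + n (a(n) = (-3 + (-5 + n)) - 1*7 = (-8 + n) - 7 = -15 + n)
a(-7)*30 = (-15 - 7)*30 = -22*30 = -660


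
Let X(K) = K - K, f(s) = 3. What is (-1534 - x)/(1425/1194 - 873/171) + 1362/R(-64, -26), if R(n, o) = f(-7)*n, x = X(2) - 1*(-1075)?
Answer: 624621369/946592 ≈ 659.86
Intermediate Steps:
X(K) = 0
x = 1075 (x = 0 - 1*(-1075) = 0 + 1075 = 1075)
R(n, o) = 3*n
(-1534 - x)/(1425/1194 - 873/171) + 1362/R(-64, -26) = (-1534 - 1*1075)/(1425/1194 - 873/171) + 1362/((3*(-64))) = (-1534 - 1075)/(1425*(1/1194) - 873*1/171) + 1362/(-192) = -2609/(475/398 - 97/19) + 1362*(-1/192) = -2609/(-29581/7562) - 227/32 = -2609*(-7562/29581) - 227/32 = 19729258/29581 - 227/32 = 624621369/946592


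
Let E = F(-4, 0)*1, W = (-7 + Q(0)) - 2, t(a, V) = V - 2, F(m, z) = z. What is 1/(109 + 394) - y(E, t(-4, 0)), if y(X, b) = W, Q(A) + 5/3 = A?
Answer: 16099/1509 ≈ 10.669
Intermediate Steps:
Q(A) = -5/3 + A
t(a, V) = -2 + V
W = -32/3 (W = (-7 + (-5/3 + 0)) - 2 = (-7 - 5/3) - 2 = -26/3 - 2 = -32/3 ≈ -10.667)
E = 0 (E = 0*1 = 0)
y(X, b) = -32/3
1/(109 + 394) - y(E, t(-4, 0)) = 1/(109 + 394) - 1*(-32/3) = 1/503 + 32/3 = 16099/1509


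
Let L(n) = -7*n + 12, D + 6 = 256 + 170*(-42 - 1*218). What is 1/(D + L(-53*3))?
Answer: -1/42825 ≈ -2.3351e-5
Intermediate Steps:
D = -43950 (D = -6 + (256 + 170*(-42 - 1*218)) = -6 + (256 + 170*(-42 - 218)) = -6 + (256 + 170*(-260)) = -6 + (256 - 44200) = -6 - 43944 = -43950)
L(n) = 12 - 7*n
1/(D + L(-53*3)) = 1/(-43950 + (12 - (-371)*3)) = 1/(-43950 + (12 - 7*(-159))) = 1/(-43950 + (12 + 1113)) = 1/(-43950 + 1125) = 1/(-42825) = -1/42825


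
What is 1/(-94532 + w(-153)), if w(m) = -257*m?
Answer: -1/55211 ≈ -1.8112e-5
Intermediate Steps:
1/(-94532 + w(-153)) = 1/(-94532 - 257*(-153)) = 1/(-94532 + 39321) = 1/(-55211) = -1/55211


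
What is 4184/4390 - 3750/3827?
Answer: -225166/8400265 ≈ -0.026805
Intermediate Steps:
4184/4390 - 3750/3827 = 4184*(1/4390) - 3750*1/3827 = 2092/2195 - 3750/3827 = -225166/8400265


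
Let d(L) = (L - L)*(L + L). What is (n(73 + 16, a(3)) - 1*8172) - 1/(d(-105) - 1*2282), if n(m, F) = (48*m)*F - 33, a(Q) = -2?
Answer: -38221217/2282 ≈ -16749.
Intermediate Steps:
n(m, F) = -33 + 48*F*m (n(m, F) = 48*F*m - 33 = -33 + 48*F*m)
d(L) = 0 (d(L) = 0*(2*L) = 0)
(n(73 + 16, a(3)) - 1*8172) - 1/(d(-105) - 1*2282) = ((-33 + 48*(-2)*(73 + 16)) - 1*8172) - 1/(0 - 1*2282) = ((-33 + 48*(-2)*89) - 8172) - 1/(0 - 2282) = ((-33 - 8544) - 8172) - 1/(-2282) = (-8577 - 8172) - 1*(-1/2282) = -16749 + 1/2282 = -38221217/2282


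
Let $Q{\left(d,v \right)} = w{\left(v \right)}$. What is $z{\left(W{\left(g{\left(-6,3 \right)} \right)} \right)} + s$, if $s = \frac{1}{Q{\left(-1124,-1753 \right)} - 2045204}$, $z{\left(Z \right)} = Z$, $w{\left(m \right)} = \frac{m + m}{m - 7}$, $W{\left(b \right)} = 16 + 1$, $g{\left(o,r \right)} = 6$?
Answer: $\frac{30596221159}{1799777767} \approx 17.0$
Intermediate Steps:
$W{\left(b \right)} = 17$
$w{\left(m \right)} = \frac{2 m}{-7 + m}$
$Q{\left(d,v \right)} = \frac{2 v}{-7 + v}$
$s = - \frac{880}{1799777767}$ ($s = \frac{1}{2 \left(-1753\right) \frac{1}{-7 - 1753} - 2045204} = \frac{1}{2 \left(-1753\right) \frac{1}{-1760} - 2045204} = \frac{1}{2 \left(-1753\right) \left(- \frac{1}{1760}\right) - 2045204} = \frac{1}{\frac{1753}{880} - 2045204} = \frac{1}{- \frac{1799777767}{880}} = - \frac{880}{1799777767} \approx -4.8895 \cdot 10^{-7}$)
$z{\left(W{\left(g{\left(-6,3 \right)} \right)} \right)} + s = 17 - \frac{880}{1799777767} = \frac{30596221159}{1799777767}$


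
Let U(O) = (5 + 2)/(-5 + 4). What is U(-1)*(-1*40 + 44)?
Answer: -28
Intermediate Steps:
U(O) = -7 (U(O) = 7/(-1) = 7*(-1) = -7)
U(-1)*(-1*40 + 44) = -7*(-1*40 + 44) = -7*(-40 + 44) = -7*4 = -28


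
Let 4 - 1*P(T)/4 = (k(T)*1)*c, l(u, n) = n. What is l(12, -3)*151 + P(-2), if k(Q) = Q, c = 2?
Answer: -421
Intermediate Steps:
P(T) = 16 - 8*T (P(T) = 16 - 4*T*1*2 = 16 - 4*T*2 = 16 - 8*T)
l(12, -3)*151 + P(-2) = -3*151 + (16 - 8*(-2)) = -453 + (16 + 16) = -453 + 32 = -421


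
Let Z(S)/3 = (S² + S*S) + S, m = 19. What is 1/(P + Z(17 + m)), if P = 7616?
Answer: 1/15500 ≈ 6.4516e-5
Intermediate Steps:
Z(S) = 3*S + 6*S² (Z(S) = 3*((S² + S*S) + S) = 3*((S² + S²) + S) = 3*(2*S² + S) = 3*(S + 2*S²) = 3*S + 6*S²)
1/(P + Z(17 + m)) = 1/(7616 + 3*(17 + 19)*(1 + 2*(17 + 19))) = 1/(7616 + 3*36*(1 + 2*36)) = 1/(7616 + 3*36*(1 + 72)) = 1/(7616 + 3*36*73) = 1/(7616 + 7884) = 1/15500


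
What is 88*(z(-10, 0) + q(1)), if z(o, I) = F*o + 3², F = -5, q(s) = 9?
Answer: 5984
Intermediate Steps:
z(o, I) = 9 - 5*o (z(o, I) = -5*o + 3² = -5*o + 9 = 9 - 5*o)
88*(z(-10, 0) + q(1)) = 88*((9 - 5*(-10)) + 9) = 88*((9 + 50) + 9) = 88*(59 + 9) = 88*68 = 5984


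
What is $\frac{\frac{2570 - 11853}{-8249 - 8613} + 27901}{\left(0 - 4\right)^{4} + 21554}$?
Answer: $\frac{31365063}{24517348} \approx 1.2793$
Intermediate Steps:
$\frac{\frac{2570 - 11853}{-8249 - 8613} + 27901}{\left(0 - 4\right)^{4} + 21554} = \frac{- \frac{9283}{-16862} + 27901}{\left(-4\right)^{4} + 21554} = \frac{\left(-9283\right) \left(- \frac{1}{16862}\right) + 27901}{256 + 21554} = \frac{\frac{9283}{16862} + 27901}{21810} = \frac{470475945}{16862} \cdot \frac{1}{21810} = \frac{31365063}{24517348}$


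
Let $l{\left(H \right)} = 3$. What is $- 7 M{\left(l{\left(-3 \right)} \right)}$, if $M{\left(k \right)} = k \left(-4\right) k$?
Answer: $252$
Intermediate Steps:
$M{\left(k \right)} = - 4 k^{2}$ ($M{\left(k \right)} = - 4 k k = - 4 k^{2}$)
$- 7 M{\left(l{\left(-3 \right)} \right)} = - 7 \left(- 4 \cdot 3^{2}\right) = - 7 \left(\left(-4\right) 9\right) = \left(-7\right) \left(-36\right) = 252$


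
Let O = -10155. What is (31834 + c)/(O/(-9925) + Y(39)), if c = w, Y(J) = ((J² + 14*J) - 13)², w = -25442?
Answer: 12688120/8374550291 ≈ 0.0015151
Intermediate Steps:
Y(J) = (-13 + J² + 14*J)²
c = -25442
(31834 + c)/(O/(-9925) + Y(39)) = (31834 - 25442)/(-10155/(-9925) + (-13 + 39² + 14*39)²) = 6392/(-10155*(-1/9925) + (-13 + 1521 + 546)²) = 6392/(2031/1985 + 2054²) = 6392/(2031/1985 + 4218916) = 6392/(8374550291/1985) = 6392*(1985/8374550291) = 12688120/8374550291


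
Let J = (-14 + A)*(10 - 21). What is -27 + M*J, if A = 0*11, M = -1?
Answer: -181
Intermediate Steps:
A = 0
J = 154 (J = (-14 + 0)*(10 - 21) = -14*(-11) = 154)
-27 + M*J = -27 - 1*154 = -27 - 154 = -181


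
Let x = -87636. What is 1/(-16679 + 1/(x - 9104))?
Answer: -96740/1613526461 ≈ -5.9956e-5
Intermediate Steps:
1/(-16679 + 1/(x - 9104)) = 1/(-16679 + 1/(-87636 - 9104)) = 1/(-16679 + 1/(-96740)) = 1/(-16679 - 1/96740) = 1/(-1613526461/96740) = -96740/1613526461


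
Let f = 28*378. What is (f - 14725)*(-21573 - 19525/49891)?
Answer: 4457033119588/49891 ≈ 8.9335e+7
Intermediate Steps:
f = 10584
(f - 14725)*(-21573 - 19525/49891) = (10584 - 14725)*(-21573 - 19525/49891) = -4141*(-21573 - 19525*1/49891) = -4141*(-21573 - 19525/49891) = -4141*(-1076318068/49891) = 4457033119588/49891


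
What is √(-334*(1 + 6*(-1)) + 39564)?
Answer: √41234 ≈ 203.06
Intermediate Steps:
√(-334*(1 + 6*(-1)) + 39564) = √(-334*(1 - 6) + 39564) = √(-334*(-5) + 39564) = √(1670 + 39564) = √41234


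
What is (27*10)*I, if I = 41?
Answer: 11070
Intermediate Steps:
(27*10)*I = (27*10)*41 = 270*41 = 11070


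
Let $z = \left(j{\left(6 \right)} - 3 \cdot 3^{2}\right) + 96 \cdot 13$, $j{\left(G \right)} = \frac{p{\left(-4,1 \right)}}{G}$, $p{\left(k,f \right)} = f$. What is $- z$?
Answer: $- \frac{7327}{6} \approx -1221.2$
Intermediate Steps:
$j{\left(G \right)} = \frac{1}{G}$ ($j{\left(G \right)} = 1 \frac{1}{G} = \frac{1}{G}$)
$z = \frac{7327}{6}$ ($z = \left(\frac{1}{6} - 3 \cdot 3^{2}\right) + 96 \cdot 13 = \left(\frac{1}{6} - 27\right) + 1248 = - \frac{161}{6} + 1248 = \frac{7327}{6} \approx 1221.2$)
$- z = \left(-1\right) \frac{7327}{6} = - \frac{7327}{6}$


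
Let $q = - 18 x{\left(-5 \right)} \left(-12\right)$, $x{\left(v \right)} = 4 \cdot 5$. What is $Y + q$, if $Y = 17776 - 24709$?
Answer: $-2613$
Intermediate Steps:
$x{\left(v \right)} = 20$
$Y = -6933$
$q = 4320$ ($q = \left(-18\right) 20 \left(-12\right) = \left(-360\right) \left(-12\right) = 4320$)
$Y + q = -6933 + 4320 = -2613$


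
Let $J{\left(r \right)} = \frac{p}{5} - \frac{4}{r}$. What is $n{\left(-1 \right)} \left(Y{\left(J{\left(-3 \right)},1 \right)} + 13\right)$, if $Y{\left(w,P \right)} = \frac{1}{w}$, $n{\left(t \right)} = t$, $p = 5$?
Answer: $- \frac{94}{7} \approx -13.429$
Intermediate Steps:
$J{\left(r \right)} = 1 - \frac{4}{r}$ ($J{\left(r \right)} = \frac{5}{5} - \frac{4}{r} = 5 \cdot \frac{1}{5} - \frac{4}{r} = 1 - \frac{4}{r}$)
$n{\left(-1 \right)} \left(Y{\left(J{\left(-3 \right)},1 \right)} + 13\right) = - (\frac{1}{\frac{1}{-3} \left(-4 - 3\right)} + 13) = - (\frac{1}{\left(- \frac{1}{3}\right) \left(-7\right)} + 13) = - (\frac{1}{\frac{7}{3}} + 13) = - (\frac{3}{7} + 13) = \left(-1\right) \frac{94}{7} = - \frac{94}{7}$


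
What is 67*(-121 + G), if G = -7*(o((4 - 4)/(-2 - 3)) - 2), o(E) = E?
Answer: -7169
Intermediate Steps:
G = 14 (G = -7*((4 - 4)/(-2 - 3) - 2) = -7*(0/(-5) - 2) = -7*(0*(-⅕) - 2) = -7*(0 - 2) = -7*(-2) = 14)
67*(-121 + G) = 67*(-121 + 14) = 67*(-107) = -7169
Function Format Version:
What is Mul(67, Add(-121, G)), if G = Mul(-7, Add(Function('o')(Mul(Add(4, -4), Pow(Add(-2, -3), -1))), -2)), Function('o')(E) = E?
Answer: -7169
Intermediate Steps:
G = 14 (G = Mul(-7, Add(Mul(Add(4, -4), Pow(Add(-2, -3), -1)), -2)) = Mul(-7, Add(Mul(0, Pow(-5, -1)), -2)) = Mul(-7, Add(Mul(0, Rational(-1, 5)), -2)) = Mul(-7, Add(0, -2)) = Mul(-7, -2) = 14)
Mul(67, Add(-121, G)) = Mul(67, Add(-121, 14)) = Mul(67, -107) = -7169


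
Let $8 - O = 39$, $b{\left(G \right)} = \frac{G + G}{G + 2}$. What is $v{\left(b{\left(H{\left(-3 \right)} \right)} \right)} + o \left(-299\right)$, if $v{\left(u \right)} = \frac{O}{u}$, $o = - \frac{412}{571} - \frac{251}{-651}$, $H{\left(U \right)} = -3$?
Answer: $\frac{23614567}{247814} \approx 95.292$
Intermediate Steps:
$b{\left(G \right)} = \frac{2 G}{2 + G}$
$o = - \frac{124891}{371721}$ ($o = \left(-412\right) \frac{1}{571} - - \frac{251}{651} = - \frac{412}{571} + \frac{251}{651} = - \frac{124891}{371721} \approx -0.33598$)
$O = -31$ ($O = 8 - 39 = -31$)
$v{\left(u \right)} = - \frac{31}{u}$
$v{\left(b{\left(H{\left(-3 \right)} \right)} \right)} + o \left(-299\right) = - \frac{31}{2 \left(-3\right) \frac{1}{2 - 3}} - - \frac{37342409}{371721} = - \frac{31}{2 \left(-3\right) \frac{1}{-1}} + \frac{37342409}{371721} = - \frac{31}{2 \left(-3\right) \left(-1\right)} + \frac{37342409}{371721} = - \frac{31}{6} + \frac{37342409}{371721} = \frac{23614567}{247814}$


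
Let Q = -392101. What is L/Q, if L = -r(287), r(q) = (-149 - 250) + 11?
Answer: -388/392101 ≈ -0.00098954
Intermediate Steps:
r(q) = -388 (r(q) = -399 + 11 = -388)
L = 388 (L = -1*(-388) = 388)
L/Q = 388/(-392101) = 388*(-1/392101) = -388/392101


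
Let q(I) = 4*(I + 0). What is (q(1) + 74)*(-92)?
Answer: -7176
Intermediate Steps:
q(I) = 4*I
(q(1) + 74)*(-92) = (4*1 + 74)*(-92) = (4 + 74)*(-92) = 78*(-92) = -7176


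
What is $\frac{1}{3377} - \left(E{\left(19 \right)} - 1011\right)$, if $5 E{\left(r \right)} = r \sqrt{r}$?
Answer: $\frac{3414148}{3377} - \frac{19 \sqrt{19}}{5} \approx 994.44$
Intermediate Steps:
$E{\left(r \right)} = \frac{r^{\frac{3}{2}}}{5}$ ($E{\left(r \right)} = \frac{r \sqrt{r}}{5} = \frac{r^{\frac{3}{2}}}{5}$)
$\frac{1}{3377} - \left(E{\left(19 \right)} - 1011\right) = \frac{1}{3377} - \left(\frac{19^{\frac{3}{2}}}{5} - 1011\right) = \frac{1}{3377} - \left(\frac{19 \sqrt{19}}{5} - 1011\right) = \frac{1}{3377} - \left(-1011 + \frac{19 \sqrt{19}}{5}\right) = \frac{1}{3377} + \left(1011 - \frac{19 \sqrt{19}}{5}\right) = \frac{3414148}{3377} - \frac{19 \sqrt{19}}{5}$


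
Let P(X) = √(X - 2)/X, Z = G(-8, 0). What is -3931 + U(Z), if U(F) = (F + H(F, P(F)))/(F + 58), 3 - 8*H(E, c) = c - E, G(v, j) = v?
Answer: -1572469/400 + I*√10/3200 ≈ -3931.2 + 0.00098821*I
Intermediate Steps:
Z = -8
P(X) = √(-2 + X)/X
H(E, c) = 3/8 - c/8 + E/8 (H(E, c) = 3/8 - (c - E)/8 = 3/8 + (-c/8 + E/8) = 3/8 - c/8 + E/8)
U(F) = (3/8 + 9*F/8 - √(-2 + F)/(8*F))/(58 + F) (U(F) = (F + (3/8 - √(-2 + F)/(8*F) + F/8))/(F + 58) = (F + (3/8 - √(-2 + F)/(8*F) + F/8))/(58 + F) = (F + (3/8 + F/8 - √(-2 + F)/(8*F)))/(58 + F) = (3/8 + 9*F/8 - √(-2 + F)/(8*F))/(58 + F))
-3931 + U(Z) = -3931 + (⅛)*(-√(-2 - 8) + 3*(-8) + 9*(-8)²)/(-8*(58 - 8)) = -3931 + (⅛)*(-⅛)*(-√(-10) - 24 + 9*64)/50 = -3931 + (⅛)*(-⅛)*(1/50)*(-I*√10 - 24 + 576) = -3931 + (⅛)*(-⅛)*(1/50)*(552 - I*√10) = -3931 + (-69/400 + I*√10/3200) = -1572469/400 + I*√10/3200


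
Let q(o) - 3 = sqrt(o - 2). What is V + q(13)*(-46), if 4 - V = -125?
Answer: -9 - 46*sqrt(11) ≈ -161.56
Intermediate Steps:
V = 129 (V = 4 - 1*(-125) = 4 + 125 = 129)
q(o) = 3 + sqrt(-2 + o) (q(o) = 3 + sqrt(o - 2) = 3 + sqrt(-2 + o))
V + q(13)*(-46) = 129 + (3 + sqrt(-2 + 13))*(-46) = 129 + (3 + sqrt(11))*(-46) = 129 + (-138 - 46*sqrt(11)) = -9 - 46*sqrt(11)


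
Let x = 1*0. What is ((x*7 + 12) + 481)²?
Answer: 243049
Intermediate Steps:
x = 0
((x*7 + 12) + 481)² = ((0*7 + 12) + 481)² = ((0 + 12) + 481)² = (12 + 481)² = 493² = 243049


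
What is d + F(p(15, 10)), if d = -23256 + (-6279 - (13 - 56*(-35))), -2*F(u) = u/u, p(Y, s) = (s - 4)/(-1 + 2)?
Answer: -63017/2 ≈ -31509.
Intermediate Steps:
p(Y, s) = -4 + s (p(Y, s) = (-4 + s)/1 = (-4 + s)*1 = -4 + s)
F(u) = -1/2 (F(u) = -u/(2*u) = -1/2*1 = -1/2)
d = -31508 (d = -23256 + (-6279 - (13 + 1960)) = -23256 + (-6279 - 1*1973) = -23256 + (-6279 - 1973) = -23256 - 8252 = -31508)
d + F(p(15, 10)) = -31508 - 1/2 = -63017/2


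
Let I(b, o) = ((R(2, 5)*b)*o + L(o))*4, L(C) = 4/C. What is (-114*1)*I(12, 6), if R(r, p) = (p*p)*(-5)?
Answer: 4103696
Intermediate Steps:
R(r, p) = -5*p**2 (R(r, p) = p**2*(-5) = -5*p**2)
I(b, o) = 16/o - 500*b*o (I(b, o) = (((-5*5**2)*b)*o + 4/o)*4 = (((-5*25)*b)*o + 4/o)*4 = ((-125*b)*o + 4/o)*4 = (-125*b*o + 4/o)*4 = (4/o - 125*b*o)*4 = 16/o - 500*b*o)
(-114*1)*I(12, 6) = (-114*1)*(16/6 - 500*12*6) = -114*(16*(1/6) - 36000) = -114*(8/3 - 36000) = -114*(-107992/3) = 4103696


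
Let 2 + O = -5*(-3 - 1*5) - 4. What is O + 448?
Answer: 482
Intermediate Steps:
O = 34 (O = -2 + (-5*(-3 - 1*5) - 4) = -2 + (-5*(-3 - 5) - 4) = -2 + (-5*(-8) - 4) = -2 + (40 - 4) = -2 + 36 = 34)
O + 448 = 34 + 448 = 482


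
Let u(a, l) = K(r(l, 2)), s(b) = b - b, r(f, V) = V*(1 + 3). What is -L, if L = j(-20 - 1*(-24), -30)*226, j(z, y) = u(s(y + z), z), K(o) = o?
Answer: -1808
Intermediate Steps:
r(f, V) = 4*V (r(f, V) = V*4 = 4*V)
s(b) = 0
u(a, l) = 8 (u(a, l) = 4*2 = 8)
j(z, y) = 8
L = 1808 (L = 8*226 = 1808)
-L = -1*1808 = -1808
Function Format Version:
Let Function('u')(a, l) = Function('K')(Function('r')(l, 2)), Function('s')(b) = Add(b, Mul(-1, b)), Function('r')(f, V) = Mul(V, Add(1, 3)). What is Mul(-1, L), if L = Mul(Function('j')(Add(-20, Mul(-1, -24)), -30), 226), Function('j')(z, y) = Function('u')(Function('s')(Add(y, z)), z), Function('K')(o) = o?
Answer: -1808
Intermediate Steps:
Function('r')(f, V) = Mul(4, V) (Function('r')(f, V) = Mul(V, 4) = Mul(4, V))
Function('s')(b) = 0
Function('u')(a, l) = 8 (Function('u')(a, l) = Mul(4, 2) = 8)
Function('j')(z, y) = 8
L = 1808 (L = Mul(8, 226) = 1808)
Mul(-1, L) = Mul(-1, 1808) = -1808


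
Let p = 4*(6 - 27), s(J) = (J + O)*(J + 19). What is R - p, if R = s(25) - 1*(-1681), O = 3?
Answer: 2997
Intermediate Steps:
s(J) = (3 + J)*(19 + J) (s(J) = (J + 3)*(J + 19) = (3 + J)*(19 + J))
p = -84 (p = 4*(-21) = -84)
R = 2913 (R = (57 + 25**2 + 22*25) - 1*(-1681) = (57 + 625 + 550) + 1681 = 1232 + 1681 = 2913)
R - p = 2913 - 1*(-84) = 2913 + 84 = 2997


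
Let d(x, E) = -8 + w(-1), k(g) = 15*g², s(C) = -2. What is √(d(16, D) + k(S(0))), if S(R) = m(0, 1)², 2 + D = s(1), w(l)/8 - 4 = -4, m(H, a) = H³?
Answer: 2*I*√2 ≈ 2.8284*I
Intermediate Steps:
w(l) = 0 (w(l) = 32 + 8*(-4) = 32 - 32 = 0)
D = -4 (D = -2 - 2 = -4)
S(R) = 0 (S(R) = (0³)² = 0² = 0)
d(x, E) = -8 (d(x, E) = -8 + 0 = -8)
√(d(16, D) + k(S(0))) = √(-8 + 15*0²) = √(-8 + 15*0) = √(-8 + 0) = √(-8) = 2*I*√2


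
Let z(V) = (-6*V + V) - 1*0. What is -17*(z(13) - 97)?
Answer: 2754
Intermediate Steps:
z(V) = -5*V (z(V) = -5*V + 0 = -5*V)
-17*(z(13) - 97) = -17*(-5*13 - 97) = -17*(-65 - 97) = -17*(-162) = 2754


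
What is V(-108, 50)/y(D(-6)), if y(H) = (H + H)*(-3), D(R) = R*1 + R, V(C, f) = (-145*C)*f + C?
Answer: 21747/2 ≈ 10874.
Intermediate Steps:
V(C, f) = C - 145*C*f (V(C, f) = -145*C*f + C = C - 145*C*f)
D(R) = 2*R (D(R) = R + R = 2*R)
y(H) = -6*H (y(H) = (2*H)*(-3) = -6*H)
V(-108, 50)/y(D(-6)) = (-108*(1 - 145*50))/((-12*(-6))) = (-108*(1 - 7250))/((-6*(-12))) = -108*(-7249)/72 = 782892*(1/72) = 21747/2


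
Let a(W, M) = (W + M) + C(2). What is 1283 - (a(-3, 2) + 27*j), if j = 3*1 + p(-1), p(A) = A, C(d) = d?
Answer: 1228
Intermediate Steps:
j = 2 (j = 3*1 - 1 = 3 - 1 = 2)
a(W, M) = 2 + M + W (a(W, M) = (W + M) + 2 = (M + W) + 2 = 2 + M + W)
1283 - (a(-3, 2) + 27*j) = 1283 - ((2 + 2 - 3) + 27*2) = 1283 - (1 + 54) = 1283 - 1*55 = 1283 - 55 = 1228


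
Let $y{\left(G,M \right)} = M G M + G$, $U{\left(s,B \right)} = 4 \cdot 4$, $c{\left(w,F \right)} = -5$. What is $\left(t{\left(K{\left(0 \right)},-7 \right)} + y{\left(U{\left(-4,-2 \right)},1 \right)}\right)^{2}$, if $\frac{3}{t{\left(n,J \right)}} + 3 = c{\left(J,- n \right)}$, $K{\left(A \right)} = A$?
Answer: $\frac{64009}{64} \approx 1000.1$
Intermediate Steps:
$U{\left(s,B \right)} = 16$
$t{\left(n,J \right)} = - \frac{3}{8}$ ($t{\left(n,J \right)} = \frac{3}{-3 - 5} = \frac{3}{-8} = 3 \left(- \frac{1}{8}\right) = - \frac{3}{8}$)
$y{\left(G,M \right)} = G + G M^{2}$ ($y{\left(G,M \right)} = G M M + G = G M^{2} + G = G + G M^{2}$)
$\left(t{\left(K{\left(0 \right)},-7 \right)} + y{\left(U{\left(-4,-2 \right)},1 \right)}\right)^{2} = \left(- \frac{3}{8} + 16 \left(1 + 1^{2}\right)\right)^{2} = \left(- \frac{3}{8} + 16 \left(1 + 1\right)\right)^{2} = \left(- \frac{3}{8} + 16 \cdot 2\right)^{2} = \left(- \frac{3}{8} + 32\right)^{2} = \left(\frac{253}{8}\right)^{2} = \frac{64009}{64}$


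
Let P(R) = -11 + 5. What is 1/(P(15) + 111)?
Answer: 1/105 ≈ 0.0095238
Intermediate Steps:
P(R) = -6
1/(P(15) + 111) = 1/(-6 + 111) = 1/105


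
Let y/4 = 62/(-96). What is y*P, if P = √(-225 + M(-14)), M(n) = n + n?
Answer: -31*I*√253/12 ≈ -41.09*I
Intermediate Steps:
M(n) = 2*n
y = -31/12 (y = 4*(62/(-96)) = 4*(62*(-1/96)) = 4*(-31/48) = -31/12 ≈ -2.5833)
P = I*√253 (P = √(-225 + 2*(-14)) = √(-225 - 28) = √(-253) = I*√253 ≈ 15.906*I)
y*P = -31*I*√253/12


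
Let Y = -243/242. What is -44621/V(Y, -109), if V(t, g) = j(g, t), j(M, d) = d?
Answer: 10798282/243 ≈ 44437.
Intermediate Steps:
Y = -243/242 (Y = -243*1/242 = -243/242 ≈ -1.0041)
V(t, g) = t
-44621/V(Y, -109) = -44621/(-243/242) = -44621*(-242/243) = 10798282/243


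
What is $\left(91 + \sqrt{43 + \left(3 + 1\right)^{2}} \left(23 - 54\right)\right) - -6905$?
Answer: $6996 - 31 \sqrt{59} \approx 6757.9$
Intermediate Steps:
$\left(91 + \sqrt{43 + \left(3 + 1\right)^{2}} \left(23 - 54\right)\right) - -6905 = \left(91 + \sqrt{43 + 4^{2}} \left(-31\right)\right) + 6905 = \left(91 + \sqrt{43 + 16} \left(-31\right)\right) + 6905 = \left(91 + \sqrt{59} \left(-31\right)\right) + 6905 = \left(91 - 31 \sqrt{59}\right) + 6905 = 6996 - 31 \sqrt{59}$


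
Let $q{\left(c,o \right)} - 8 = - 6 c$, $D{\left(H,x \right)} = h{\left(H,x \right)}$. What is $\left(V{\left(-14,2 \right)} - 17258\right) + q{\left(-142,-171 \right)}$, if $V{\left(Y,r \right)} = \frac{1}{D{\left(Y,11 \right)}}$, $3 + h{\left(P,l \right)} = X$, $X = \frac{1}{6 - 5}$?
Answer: $- \frac{32797}{2} \approx -16399.0$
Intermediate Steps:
$X = 1$ ($X = 1^{-1} = 1$)
$h{\left(P,l \right)} = -2$ ($h{\left(P,l \right)} = -3 + 1 = -2$)
$D{\left(H,x \right)} = -2$
$q{\left(c,o \right)} = 8 - 6 c$
$V{\left(Y,r \right)} = - \frac{1}{2}$ ($V{\left(Y,r \right)} = \frac{1}{-2} = - \frac{1}{2}$)
$\left(V{\left(-14,2 \right)} - 17258\right) + q{\left(-142,-171 \right)} = \left(- \frac{1}{2} - 17258\right) + \left(8 - -852\right) = - \frac{34517}{2} + \left(8 + 852\right) = - \frac{34517}{2} + 860 = - \frac{32797}{2}$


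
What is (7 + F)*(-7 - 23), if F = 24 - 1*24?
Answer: -210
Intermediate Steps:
F = 0 (F = 24 - 24 = 0)
(7 + F)*(-7 - 23) = (7 + 0)*(-7 - 23) = 7*(-30) = -210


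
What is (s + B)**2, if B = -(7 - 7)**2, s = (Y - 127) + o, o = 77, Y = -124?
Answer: 30276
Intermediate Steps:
s = -174 (s = (-124 - 127) + 77 = -251 + 77 = -174)
B = 0 (B = -1*0**2 = -1*0 = 0)
(s + B)**2 = (-174 + 0)**2 = (-174)**2 = 30276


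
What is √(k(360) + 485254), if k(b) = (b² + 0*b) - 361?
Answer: 3*√68277 ≈ 783.90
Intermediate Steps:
k(b) = -361 + b² (k(b) = (b² + 0) - 361 = b² - 361 = -361 + b²)
√(k(360) + 485254) = √((-361 + 360²) + 485254) = √((-361 + 129600) + 485254) = √(129239 + 485254) = √614493 = 3*√68277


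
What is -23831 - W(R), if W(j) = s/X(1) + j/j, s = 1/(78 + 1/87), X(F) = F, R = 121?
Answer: -161747871/6787 ≈ -23832.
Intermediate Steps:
s = 87/6787 (s = 1/(78 + 1/87) = 1/(6787/87) = 87/6787 ≈ 0.012819)
W(j) = 6874/6787 (W(j) = (87/6787)/1 + j/j = (87/6787)*1 + 1 = 87/6787 + 1 = 6874/6787)
-23831 - W(R) = -23831 - 1*6874/6787 = -23831 - 6874/6787 = -161747871/6787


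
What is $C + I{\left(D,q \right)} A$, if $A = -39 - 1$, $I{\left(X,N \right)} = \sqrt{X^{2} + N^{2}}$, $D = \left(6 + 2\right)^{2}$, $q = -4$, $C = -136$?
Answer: $-136 - 160 \sqrt{257} \approx -2701.0$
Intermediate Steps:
$D = 64$ ($D = 8^{2} = 64$)
$I{\left(X,N \right)} = \sqrt{N^{2} + X^{2}}$
$A = -40$
$C + I{\left(D,q \right)} A = -136 + \sqrt{\left(-4\right)^{2} + 64^{2}} \left(-40\right) = -136 + \sqrt{16 + 4096} \left(-40\right) = -136 + \sqrt{4112} \left(-40\right) = -136 + 4 \sqrt{257} \left(-40\right) = -136 - 160 \sqrt{257}$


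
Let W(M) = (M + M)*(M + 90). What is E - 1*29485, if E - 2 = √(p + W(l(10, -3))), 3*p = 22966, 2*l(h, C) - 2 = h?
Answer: -29483 + √79266/3 ≈ -29389.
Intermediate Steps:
l(h, C) = 1 + h/2
p = 22966/3 (p = (⅓)*22966 = 22966/3 ≈ 7655.3)
W(M) = 2*M*(90 + M) (W(M) = (2*M)*(90 + M) = 2*M*(90 + M))
E = 2 + √79266/3 (E = 2 + √(22966/3 + 2*(1 + (½)*10)*(90 + (1 + (½)*10))) = 2 + √(22966/3 + 2*(1 + 5)*(90 + (1 + 5))) = 2 + √(22966/3 + 2*6*(90 + 6)) = 2 + √(22966/3 + 2*6*96) = 2 + √(22966/3 + 1152) = 2 + √(26422/3) = 2 + √79266/3 ≈ 95.847)
E - 1*29485 = (2 + √79266/3) - 1*29485 = (2 + √79266/3) - 29485 = -29483 + √79266/3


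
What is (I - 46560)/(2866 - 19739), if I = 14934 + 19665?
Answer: 11961/16873 ≈ 0.70888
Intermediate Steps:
I = 34599
(I - 46560)/(2866 - 19739) = (34599 - 46560)/(2866 - 19739) = -11961/(-16873) = -11961*(-1/16873) = 11961/16873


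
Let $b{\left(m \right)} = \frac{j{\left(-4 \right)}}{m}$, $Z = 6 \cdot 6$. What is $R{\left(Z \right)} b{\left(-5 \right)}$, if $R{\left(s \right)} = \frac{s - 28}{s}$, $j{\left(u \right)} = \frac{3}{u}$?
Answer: $\frac{1}{30} \approx 0.033333$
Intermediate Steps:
$Z = 36$
$R{\left(s \right)} = \frac{-28 + s}{s}$ ($R{\left(s \right)} = \frac{s - 28}{s} = \frac{-28 + s}{s}$)
$b{\left(m \right)} = - \frac{3}{4 m}$ ($b{\left(m \right)} = \frac{3 \frac{1}{-4}}{m} = \frac{3 \left(- \frac{1}{4}\right)}{m} = - \frac{3}{4 m}$)
$R{\left(Z \right)} b{\left(-5 \right)} = \frac{-28 + 36}{36} \left(- \frac{3}{4 \left(-5\right)}\right) = \frac{1}{36} \cdot 8 \left(\left(- \frac{3}{4}\right) \left(- \frac{1}{5}\right)\right) = \frac{2}{9} \cdot \frac{3}{20} = \frac{1}{30}$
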